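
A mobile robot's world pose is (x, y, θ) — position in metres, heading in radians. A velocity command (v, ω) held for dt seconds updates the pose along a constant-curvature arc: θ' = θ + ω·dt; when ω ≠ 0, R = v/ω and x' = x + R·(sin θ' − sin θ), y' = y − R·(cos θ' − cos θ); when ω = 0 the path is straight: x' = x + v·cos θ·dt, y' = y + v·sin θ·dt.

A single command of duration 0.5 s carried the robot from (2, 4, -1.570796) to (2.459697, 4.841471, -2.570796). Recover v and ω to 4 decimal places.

Δθ = -2.570796 − -1.570796 = -1.000000
ω = Δθ/dt = -1.000000/0.5 = -2.0000
R = −Δy/(cos θ' − cos θ) = 1.0000
v = R·ω = 1.0000·-2.0000 = -2.0000

v = -2.0000, ω = -2.0000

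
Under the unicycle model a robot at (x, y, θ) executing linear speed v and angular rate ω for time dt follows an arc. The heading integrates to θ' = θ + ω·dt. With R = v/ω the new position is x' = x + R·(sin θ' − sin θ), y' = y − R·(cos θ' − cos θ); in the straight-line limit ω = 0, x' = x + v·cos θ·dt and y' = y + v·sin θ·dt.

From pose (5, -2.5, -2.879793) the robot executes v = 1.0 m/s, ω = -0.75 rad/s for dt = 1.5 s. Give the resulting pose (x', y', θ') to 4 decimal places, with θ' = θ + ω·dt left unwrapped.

(3.6417, -2.0788, -4.0048)

θ' = -2.8798 + -0.75·1.5 = -4.0048
R = v/ω = 1.0/-0.75 = -1.3333
x' = 5 + -1.3333·(sin -4.0048 − sin -2.8798) = 3.6417
y' = -2.5 − -1.3333·(cos -4.0048 − cos -2.8798) = -2.0788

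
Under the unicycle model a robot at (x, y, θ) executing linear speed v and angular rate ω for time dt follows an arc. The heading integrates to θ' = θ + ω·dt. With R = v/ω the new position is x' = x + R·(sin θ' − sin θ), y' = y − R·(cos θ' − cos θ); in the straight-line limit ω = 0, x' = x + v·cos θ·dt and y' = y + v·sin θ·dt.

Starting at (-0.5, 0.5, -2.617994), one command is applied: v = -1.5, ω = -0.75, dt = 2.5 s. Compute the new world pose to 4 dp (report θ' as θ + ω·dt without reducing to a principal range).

θ' = -2.6180 + -0.75·2.5 = -4.4930
R = v/ω = -1.5/-0.75 = 2.0000
x' = -0.5 + 2.0000·(sin -4.4930 − sin -2.6180) = 2.4521
y' = 0.5 − 2.0000·(cos -4.4930 − cos -2.6180) = -0.7968

(2.4521, -0.7968, -4.4930)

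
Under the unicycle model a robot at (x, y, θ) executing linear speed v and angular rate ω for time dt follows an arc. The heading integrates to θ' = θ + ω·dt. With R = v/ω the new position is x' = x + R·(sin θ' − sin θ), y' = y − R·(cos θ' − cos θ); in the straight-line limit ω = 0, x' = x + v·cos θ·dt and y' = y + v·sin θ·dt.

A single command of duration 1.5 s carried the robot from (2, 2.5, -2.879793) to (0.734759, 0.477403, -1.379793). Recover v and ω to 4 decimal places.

v = 1.7500, ω = 1.0000

Δθ = -1.379793 − -2.879793 = 1.500000
ω = Δθ/dt = 1.500000/1.5 = 1.0000
R = −Δy/(cos θ' − cos θ) = 1.7500
v = R·ω = 1.7500·1.0000 = 1.7500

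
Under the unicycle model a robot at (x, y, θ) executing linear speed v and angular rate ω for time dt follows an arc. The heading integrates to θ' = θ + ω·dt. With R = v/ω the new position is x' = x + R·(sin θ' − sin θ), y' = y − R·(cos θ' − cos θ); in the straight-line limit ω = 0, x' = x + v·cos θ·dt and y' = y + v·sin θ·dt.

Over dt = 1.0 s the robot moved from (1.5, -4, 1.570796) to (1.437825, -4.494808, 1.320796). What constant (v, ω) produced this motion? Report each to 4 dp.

Δθ = 1.320796 − 1.570796 = -0.250000
ω = Δθ/dt = -0.250000/1.0 = -0.2500
R = −Δy/(cos θ' − cos θ) = 2.0000
v = R·ω = 2.0000·-0.2500 = -0.5000

v = -0.5000, ω = -0.2500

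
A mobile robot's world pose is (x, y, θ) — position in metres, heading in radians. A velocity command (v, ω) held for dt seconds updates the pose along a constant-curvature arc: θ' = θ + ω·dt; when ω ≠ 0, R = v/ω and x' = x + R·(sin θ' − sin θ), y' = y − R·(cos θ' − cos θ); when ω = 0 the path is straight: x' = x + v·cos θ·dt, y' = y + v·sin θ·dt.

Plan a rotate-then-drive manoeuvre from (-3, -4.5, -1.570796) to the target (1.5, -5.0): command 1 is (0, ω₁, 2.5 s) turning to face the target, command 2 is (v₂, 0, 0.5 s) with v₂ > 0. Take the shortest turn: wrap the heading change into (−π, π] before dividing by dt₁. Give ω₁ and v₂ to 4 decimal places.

heading to target = atan2(-5−-4.5, 1.5−-3) = -0.1107
Δθ = wrap(-0.1107 − -1.5708) = 1.4601; ω₁ = Δθ/dt₁ = 0.5841
distance = √((1.5−-3)² + (-5−-4.5)²) = 4.5277; v₂ = distance/dt₂ = 9.0554

ω₁ = 0.5841, v₂ = 9.0554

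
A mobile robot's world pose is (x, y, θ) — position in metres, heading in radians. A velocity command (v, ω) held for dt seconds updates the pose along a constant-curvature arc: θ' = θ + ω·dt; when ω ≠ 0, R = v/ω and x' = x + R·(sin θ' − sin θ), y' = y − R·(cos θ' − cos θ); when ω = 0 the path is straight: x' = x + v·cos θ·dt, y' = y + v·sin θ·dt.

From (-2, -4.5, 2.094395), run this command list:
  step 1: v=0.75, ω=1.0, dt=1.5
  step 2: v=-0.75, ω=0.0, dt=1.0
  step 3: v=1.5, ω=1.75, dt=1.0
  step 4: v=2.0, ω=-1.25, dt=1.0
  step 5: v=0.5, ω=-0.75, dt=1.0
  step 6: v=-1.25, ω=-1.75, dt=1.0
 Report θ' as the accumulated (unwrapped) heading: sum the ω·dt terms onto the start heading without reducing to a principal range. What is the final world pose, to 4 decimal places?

step 1: θ'=3.5944 (R=0.7500) → pose (-2.9776, -4.2006, 3.5944)
step 2: θ'=3.5944 (straight) → pose (-2.3032, -3.8725, 3.5944)
step 3: θ'=5.3444 (R=0.8571) → pose (-2.6198, -5.1496, 5.3444)
step 4: θ'=4.0944 (R=-1.6000) → pose (-2.6067, -7.0219, 4.0944)
step 5: θ'=3.3444 (R=-0.6667) → pose (-3.0158, -7.2886, 3.3444)
step 6: θ'=1.5944 (R=0.7143) → pose (-2.1578, -7.9714, 1.5944)

(-2.1578, -7.9714, 1.5944)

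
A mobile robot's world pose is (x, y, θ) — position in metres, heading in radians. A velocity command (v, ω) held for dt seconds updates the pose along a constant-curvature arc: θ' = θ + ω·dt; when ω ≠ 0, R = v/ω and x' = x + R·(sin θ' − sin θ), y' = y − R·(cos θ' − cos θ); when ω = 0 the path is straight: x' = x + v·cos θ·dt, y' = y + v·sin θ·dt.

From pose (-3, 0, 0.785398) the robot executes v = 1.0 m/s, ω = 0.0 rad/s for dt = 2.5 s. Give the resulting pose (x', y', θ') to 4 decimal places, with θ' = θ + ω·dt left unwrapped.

θ' = 0.7854 + 0.0·2.5 = 0.7854
ω = 0 → straight: x' = -3 + 1.0·cos(0.7854)·2.5 = -1.2322
y' = 0 + 1.0·sin(0.7854)·2.5 = 1.7678

(-1.2322, 1.7678, 0.7854)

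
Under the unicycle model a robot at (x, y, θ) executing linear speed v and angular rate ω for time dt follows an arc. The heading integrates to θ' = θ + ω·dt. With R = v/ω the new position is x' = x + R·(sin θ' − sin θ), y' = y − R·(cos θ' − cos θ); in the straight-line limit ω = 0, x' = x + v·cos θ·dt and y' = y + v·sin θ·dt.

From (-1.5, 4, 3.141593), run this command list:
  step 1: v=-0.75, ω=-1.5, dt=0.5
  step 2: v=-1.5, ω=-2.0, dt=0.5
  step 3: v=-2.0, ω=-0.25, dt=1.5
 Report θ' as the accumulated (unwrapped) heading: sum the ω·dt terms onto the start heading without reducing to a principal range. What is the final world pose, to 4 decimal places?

step 1: θ'=2.3916 (R=0.5000) → pose (-1.1592, 3.8658, 2.3916)
step 2: θ'=1.3916 (R=0.7500) → pose (-0.9324, 3.1834, 1.3916)
step 3: θ'=1.0166 (R=8.0000) → pose (-2.0017, 0.3992, 1.0166)

(-2.0017, 0.3992, 1.0166)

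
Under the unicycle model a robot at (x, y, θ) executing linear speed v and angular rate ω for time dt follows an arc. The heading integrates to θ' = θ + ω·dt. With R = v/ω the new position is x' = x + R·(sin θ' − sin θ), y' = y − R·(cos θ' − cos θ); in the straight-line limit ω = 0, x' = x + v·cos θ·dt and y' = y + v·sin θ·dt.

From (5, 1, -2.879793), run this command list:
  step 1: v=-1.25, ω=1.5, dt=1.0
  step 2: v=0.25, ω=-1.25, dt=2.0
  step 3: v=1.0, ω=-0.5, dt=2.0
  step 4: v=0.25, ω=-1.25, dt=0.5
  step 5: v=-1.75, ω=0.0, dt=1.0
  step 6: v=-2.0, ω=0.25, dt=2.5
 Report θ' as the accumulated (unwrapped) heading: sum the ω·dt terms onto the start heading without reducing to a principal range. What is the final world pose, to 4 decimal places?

step 1: θ'=-1.3798 (R=-0.8333) → pose (5.6025, 1.9631, -1.3798)
step 2: θ'=-3.8798 (R=-0.2000) → pose (5.2715, 1.7772, -3.8798)
step 3: θ'=-4.8798 (R=-2.0000) → pose (4.6454, 3.5898, -4.8798)
step 4: θ'=-5.5048 (R=-0.2000) → pose (4.7022, 3.6989, -5.5048)
step 5: θ'=-5.5048 (straight) → pose (3.4561, 2.4702, -5.5048)
step 6: θ'=-4.8798 (R=-8.0000) → pose (1.1850, -1.8932, -4.8798)

(1.1850, -1.8932, -4.8798)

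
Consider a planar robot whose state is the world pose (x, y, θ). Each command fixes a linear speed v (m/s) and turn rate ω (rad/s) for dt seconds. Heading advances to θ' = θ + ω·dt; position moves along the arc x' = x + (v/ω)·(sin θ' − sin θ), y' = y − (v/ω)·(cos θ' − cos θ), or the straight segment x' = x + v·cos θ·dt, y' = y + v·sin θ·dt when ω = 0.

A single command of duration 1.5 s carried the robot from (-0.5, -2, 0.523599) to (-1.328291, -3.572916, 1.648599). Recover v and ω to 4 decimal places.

v = -1.2500, ω = 0.7500

Δθ = 1.648599 − 0.523599 = 1.125000
ω = Δθ/dt = 1.125000/1.5 = 0.7500
R = −Δy/(cos θ' − cos θ) = -1.6667
v = R·ω = -1.6667·0.7500 = -1.2500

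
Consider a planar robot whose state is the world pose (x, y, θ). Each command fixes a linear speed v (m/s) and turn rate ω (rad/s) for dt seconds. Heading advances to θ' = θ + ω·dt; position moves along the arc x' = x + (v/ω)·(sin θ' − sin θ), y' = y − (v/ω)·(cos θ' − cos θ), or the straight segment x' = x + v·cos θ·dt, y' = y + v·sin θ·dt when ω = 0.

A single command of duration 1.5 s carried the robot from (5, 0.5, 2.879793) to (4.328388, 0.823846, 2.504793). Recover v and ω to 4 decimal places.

v = 0.5000, ω = -0.2500

Δθ = 2.504793 − 2.879793 = -0.375000
ω = Δθ/dt = -0.375000/1.5 = -0.2500
R = Δx/(sin θ' − sin θ) = -2.0000
v = R·ω = -2.0000·-0.2500 = 0.5000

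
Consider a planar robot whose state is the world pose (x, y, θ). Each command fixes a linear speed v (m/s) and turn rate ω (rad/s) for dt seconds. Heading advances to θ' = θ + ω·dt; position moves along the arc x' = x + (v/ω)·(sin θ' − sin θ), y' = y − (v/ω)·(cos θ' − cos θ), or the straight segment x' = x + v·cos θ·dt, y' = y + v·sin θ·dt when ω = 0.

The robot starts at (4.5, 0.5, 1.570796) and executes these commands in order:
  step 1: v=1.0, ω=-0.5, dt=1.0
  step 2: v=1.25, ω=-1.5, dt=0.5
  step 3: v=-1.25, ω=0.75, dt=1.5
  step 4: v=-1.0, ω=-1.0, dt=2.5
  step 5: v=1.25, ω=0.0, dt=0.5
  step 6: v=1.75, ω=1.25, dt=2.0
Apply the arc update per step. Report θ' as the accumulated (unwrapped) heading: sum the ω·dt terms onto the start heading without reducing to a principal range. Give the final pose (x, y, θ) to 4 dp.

(5.1386, 0.0806, 1.4458)

step 1: θ'=1.0708 (R=-2.0000) → pose (4.7448, 1.4589, 1.0708)
step 2: θ'=0.3208 (R=-0.8333) → pose (5.2134, 1.8502, 0.3208)
step 3: θ'=1.4458 (R=-1.6667) → pose (4.0853, 0.4763, 1.4458)
step 4: θ'=-1.0542 (R=1.0000) → pose (2.2236, 0.1071, -1.0542)
step 5: θ'=-1.0542 (straight) → pose (2.5323, -0.4364, -1.0542)
step 6: θ'=1.4458 (R=1.4000) → pose (5.1386, 0.0806, 1.4458)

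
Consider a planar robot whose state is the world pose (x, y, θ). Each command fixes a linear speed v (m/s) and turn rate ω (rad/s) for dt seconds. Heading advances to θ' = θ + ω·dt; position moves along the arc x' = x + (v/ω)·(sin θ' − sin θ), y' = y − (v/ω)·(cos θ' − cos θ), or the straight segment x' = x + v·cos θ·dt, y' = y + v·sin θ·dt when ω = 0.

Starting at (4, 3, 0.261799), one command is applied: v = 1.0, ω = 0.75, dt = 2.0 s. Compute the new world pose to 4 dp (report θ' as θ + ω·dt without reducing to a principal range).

θ' = 0.2618 + 0.75·2.0 = 1.7618
R = v/ω = 1.0/0.75 = 1.3333
x' = 4 + 1.3333·(sin 1.7618 − sin 0.2618) = 4.9640
y' = 3 − 1.3333·(cos 1.7618 − cos 0.2618) = 4.5410

(4.9640, 4.5410, 1.7618)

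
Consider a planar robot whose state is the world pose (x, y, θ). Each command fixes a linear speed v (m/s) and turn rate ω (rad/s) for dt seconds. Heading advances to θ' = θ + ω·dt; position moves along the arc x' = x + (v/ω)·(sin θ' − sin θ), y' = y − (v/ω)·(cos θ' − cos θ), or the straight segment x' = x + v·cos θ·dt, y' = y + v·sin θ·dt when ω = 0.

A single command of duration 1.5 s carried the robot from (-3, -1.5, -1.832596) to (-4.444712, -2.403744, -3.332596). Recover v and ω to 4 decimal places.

v = 1.2500, ω = -1.0000

Δθ = -3.332596 − -1.832596 = -1.500000
ω = Δθ/dt = -1.500000/1.5 = -1.0000
R = Δx/(sin θ' − sin θ) = -1.2500
v = R·ω = -1.2500·-1.0000 = 1.2500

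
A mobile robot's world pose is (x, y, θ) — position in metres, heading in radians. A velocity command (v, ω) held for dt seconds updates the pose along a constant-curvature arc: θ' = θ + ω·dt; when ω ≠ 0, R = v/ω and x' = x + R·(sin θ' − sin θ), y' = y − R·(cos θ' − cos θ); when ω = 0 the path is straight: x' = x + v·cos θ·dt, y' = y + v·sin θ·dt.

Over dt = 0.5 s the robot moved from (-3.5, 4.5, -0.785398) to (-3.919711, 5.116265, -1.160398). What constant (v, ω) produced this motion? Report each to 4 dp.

v = -1.5000, ω = -0.7500

Δθ = -1.160398 − -0.785398 = -0.375000
ω = Δθ/dt = -0.375000/0.5 = -0.7500
R = −Δy/(cos θ' − cos θ) = 2.0000
v = R·ω = 2.0000·-0.7500 = -1.5000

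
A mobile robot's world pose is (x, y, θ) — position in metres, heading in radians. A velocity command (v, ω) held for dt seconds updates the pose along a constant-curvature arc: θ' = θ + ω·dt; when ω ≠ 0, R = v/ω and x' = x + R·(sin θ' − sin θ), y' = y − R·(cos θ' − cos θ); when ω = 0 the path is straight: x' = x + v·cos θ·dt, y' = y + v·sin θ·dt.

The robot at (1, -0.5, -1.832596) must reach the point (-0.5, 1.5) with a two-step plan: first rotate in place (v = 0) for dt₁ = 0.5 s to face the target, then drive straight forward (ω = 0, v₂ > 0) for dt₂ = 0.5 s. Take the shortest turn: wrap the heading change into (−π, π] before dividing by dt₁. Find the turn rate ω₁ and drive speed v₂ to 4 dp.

heading to target = atan2(1.5−-0.5, -0.5−1) = 2.2143
Δθ = wrap(2.2143 − -1.8326) = -2.2363; ω₁ = Δθ/dt₁ = -4.4726
distance = √((-0.5−1)² + (1.5−-0.5)²) = 2.5000; v₂ = distance/dt₂ = 5.0000

ω₁ = -4.4726, v₂ = 5.0000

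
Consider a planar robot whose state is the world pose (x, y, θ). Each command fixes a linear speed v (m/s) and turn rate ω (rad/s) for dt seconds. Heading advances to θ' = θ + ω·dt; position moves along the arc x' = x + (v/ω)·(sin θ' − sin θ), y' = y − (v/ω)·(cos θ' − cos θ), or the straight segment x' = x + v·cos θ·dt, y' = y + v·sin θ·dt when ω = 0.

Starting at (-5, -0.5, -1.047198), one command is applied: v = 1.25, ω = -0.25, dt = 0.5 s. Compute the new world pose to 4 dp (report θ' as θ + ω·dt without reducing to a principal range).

θ' = -1.0472 + -0.25·0.5 = -1.1722
R = v/ω = 1.25/-0.25 = -5.0000
x' = -5 + -5.0000·(sin -1.1722 − sin -1.0472) = -4.7221
y' = -0.5 − -5.0000·(cos -1.1722 − cos -1.0472) = -1.0594

(-4.7221, -1.0594, -1.1722)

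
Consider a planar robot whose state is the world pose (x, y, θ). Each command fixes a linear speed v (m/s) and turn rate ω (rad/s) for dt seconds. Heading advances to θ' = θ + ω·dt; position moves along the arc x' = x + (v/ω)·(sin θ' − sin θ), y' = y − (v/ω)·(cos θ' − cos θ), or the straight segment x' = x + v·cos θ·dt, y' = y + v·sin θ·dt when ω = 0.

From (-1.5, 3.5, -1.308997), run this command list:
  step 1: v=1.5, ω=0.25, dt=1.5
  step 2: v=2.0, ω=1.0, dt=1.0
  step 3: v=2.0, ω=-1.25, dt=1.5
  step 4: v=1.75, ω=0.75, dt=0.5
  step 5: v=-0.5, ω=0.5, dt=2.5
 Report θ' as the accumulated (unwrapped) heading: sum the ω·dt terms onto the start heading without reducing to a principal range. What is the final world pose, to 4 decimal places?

step 1: θ'=-0.9340 (R=6.0000) → pose (-0.5285, 1.4852, -0.9340)
step 2: θ'=0.0660 (R=2.0000) → pose (1.2115, 0.6788, 0.0660)
step 3: θ'=-1.8090 (R=-1.6000) → pose (2.8718, -1.2953, -1.8090)
step 4: θ'=-1.4340 (R=2.3333) → pose (2.8277, -2.1640, -1.4340)
step 5: θ'=-0.1840 (R=-1.0000) → pose (2.0200, -1.3173, -0.1840)

(2.0200, -1.3173, -0.1840)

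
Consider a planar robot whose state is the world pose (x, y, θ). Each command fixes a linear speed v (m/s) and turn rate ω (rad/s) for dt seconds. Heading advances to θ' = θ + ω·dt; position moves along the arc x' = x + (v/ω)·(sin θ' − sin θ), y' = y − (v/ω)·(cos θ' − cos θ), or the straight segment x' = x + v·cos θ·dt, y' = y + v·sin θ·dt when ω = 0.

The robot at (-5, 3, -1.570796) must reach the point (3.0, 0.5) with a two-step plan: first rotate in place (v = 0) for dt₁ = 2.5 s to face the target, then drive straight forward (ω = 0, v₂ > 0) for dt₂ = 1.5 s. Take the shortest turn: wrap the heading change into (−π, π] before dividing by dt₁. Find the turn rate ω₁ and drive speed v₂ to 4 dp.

ω₁ = 0.5072, v₂ = 5.5877

heading to target = atan2(0.5−3, 3−-5) = -0.3029
Δθ = wrap(-0.3029 − -1.5708) = 1.2679; ω₁ = Δθ/dt₁ = 0.5072
distance = √((3−-5)² + (0.5−3)²) = 8.3815; v₂ = distance/dt₂ = 5.5877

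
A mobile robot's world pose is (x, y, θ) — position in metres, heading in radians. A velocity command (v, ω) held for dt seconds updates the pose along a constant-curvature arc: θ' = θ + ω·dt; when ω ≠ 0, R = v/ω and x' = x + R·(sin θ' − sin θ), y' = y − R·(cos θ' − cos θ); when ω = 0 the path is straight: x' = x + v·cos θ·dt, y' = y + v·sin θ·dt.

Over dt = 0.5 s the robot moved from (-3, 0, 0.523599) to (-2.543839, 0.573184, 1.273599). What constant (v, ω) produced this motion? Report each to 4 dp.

v = 1.5000, ω = 1.5000

Δθ = 1.273599 − 0.523599 = 0.750000
ω = Δθ/dt = 0.750000/0.5 = 1.5000
R = −Δy/(cos θ' − cos θ) = 1.0000
v = R·ω = 1.0000·1.5000 = 1.5000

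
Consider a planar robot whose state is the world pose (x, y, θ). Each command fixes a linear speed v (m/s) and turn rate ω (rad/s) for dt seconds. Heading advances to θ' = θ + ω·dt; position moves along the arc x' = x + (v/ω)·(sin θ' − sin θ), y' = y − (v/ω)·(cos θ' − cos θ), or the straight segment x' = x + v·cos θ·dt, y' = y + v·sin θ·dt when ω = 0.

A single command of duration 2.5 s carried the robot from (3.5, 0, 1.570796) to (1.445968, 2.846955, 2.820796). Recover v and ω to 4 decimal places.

v = 1.5000, ω = 0.5000

Δθ = 2.820796 − 1.570796 = 1.250000
ω = Δθ/dt = 1.250000/2.5 = 0.5000
R = −Δy/(cos θ' − cos θ) = 3.0000
v = R·ω = 3.0000·0.5000 = 1.5000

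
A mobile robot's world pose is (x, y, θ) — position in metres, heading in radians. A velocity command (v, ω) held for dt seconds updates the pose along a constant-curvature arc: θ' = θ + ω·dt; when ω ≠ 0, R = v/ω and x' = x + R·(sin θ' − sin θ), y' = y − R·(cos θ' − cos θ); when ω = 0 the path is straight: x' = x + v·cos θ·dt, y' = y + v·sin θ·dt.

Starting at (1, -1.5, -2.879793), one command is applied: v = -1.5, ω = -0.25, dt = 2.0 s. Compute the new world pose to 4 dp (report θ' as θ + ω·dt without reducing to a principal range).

(3.9686, -1.4650, -3.3798)

θ' = -2.8798 + -0.25·2.0 = -3.3798
R = v/ω = -1.5/-0.25 = 6.0000
x' = 1 + 6.0000·(sin -3.3798 − sin -2.8798) = 3.9686
y' = -1.5 − 6.0000·(cos -3.3798 − cos -2.8798) = -1.4650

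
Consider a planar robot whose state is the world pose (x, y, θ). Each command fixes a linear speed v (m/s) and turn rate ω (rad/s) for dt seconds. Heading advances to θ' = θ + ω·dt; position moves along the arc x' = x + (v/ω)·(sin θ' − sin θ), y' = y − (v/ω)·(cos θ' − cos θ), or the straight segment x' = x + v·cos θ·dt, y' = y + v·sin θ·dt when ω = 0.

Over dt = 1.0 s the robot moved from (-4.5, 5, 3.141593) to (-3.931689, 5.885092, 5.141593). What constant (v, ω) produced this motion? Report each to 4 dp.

v = -1.2500, ω = 2.0000

Δθ = 5.141593 − 3.141593 = 2.000000
ω = Δθ/dt = 2.000000/1.0 = 2.0000
R = −Δy/(cos θ' − cos θ) = -0.6250
v = R·ω = -0.6250·2.0000 = -1.2500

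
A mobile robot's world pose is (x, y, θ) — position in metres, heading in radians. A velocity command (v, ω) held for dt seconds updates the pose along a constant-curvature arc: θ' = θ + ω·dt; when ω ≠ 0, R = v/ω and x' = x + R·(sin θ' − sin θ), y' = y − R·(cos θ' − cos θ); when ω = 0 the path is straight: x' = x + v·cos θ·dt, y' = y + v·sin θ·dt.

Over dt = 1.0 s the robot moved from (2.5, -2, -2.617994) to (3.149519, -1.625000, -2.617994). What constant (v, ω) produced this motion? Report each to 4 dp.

Δθ = -2.617994 − -2.617994 = 0.000000
ω = Δθ/dt = 0.000000/1.0 = 0.0000
ω = 0 → v = (Δx·cos θ + Δy·sin θ)/dt = -0.7500

v = -0.7500, ω = 0.0000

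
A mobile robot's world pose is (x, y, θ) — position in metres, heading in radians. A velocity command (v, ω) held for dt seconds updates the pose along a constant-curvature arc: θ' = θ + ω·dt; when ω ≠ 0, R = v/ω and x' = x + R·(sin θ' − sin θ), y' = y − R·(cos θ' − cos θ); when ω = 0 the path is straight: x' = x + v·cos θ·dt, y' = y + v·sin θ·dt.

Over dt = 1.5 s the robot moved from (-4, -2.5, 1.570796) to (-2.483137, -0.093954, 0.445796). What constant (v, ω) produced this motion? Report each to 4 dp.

Δθ = 0.445796 − 1.570796 = -1.125000
ω = Δθ/dt = -1.125000/1.5 = -0.7500
R = −Δy/(cos θ' − cos θ) = -2.6667
v = R·ω = -2.6667·-0.7500 = 2.0000

v = 2.0000, ω = -0.7500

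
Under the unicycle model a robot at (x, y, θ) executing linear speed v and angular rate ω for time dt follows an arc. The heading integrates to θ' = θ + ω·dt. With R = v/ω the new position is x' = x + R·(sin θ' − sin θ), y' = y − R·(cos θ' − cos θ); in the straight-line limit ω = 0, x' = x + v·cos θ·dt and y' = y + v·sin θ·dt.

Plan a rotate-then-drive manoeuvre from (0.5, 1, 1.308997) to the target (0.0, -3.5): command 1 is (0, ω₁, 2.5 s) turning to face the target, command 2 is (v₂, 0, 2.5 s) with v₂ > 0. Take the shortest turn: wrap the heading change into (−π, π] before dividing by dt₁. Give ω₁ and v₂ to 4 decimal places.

heading to target = atan2(-3.5−1, 0−0.5) = -1.6815
Δθ = wrap(-1.6815 − 1.3090) = -2.9905; ω₁ = Δθ/dt₁ = -1.1962
distance = √((0−0.5)² + (-3.5−1)²) = 4.5277; v₂ = distance/dt₂ = 1.8111

ω₁ = -1.1962, v₂ = 1.8111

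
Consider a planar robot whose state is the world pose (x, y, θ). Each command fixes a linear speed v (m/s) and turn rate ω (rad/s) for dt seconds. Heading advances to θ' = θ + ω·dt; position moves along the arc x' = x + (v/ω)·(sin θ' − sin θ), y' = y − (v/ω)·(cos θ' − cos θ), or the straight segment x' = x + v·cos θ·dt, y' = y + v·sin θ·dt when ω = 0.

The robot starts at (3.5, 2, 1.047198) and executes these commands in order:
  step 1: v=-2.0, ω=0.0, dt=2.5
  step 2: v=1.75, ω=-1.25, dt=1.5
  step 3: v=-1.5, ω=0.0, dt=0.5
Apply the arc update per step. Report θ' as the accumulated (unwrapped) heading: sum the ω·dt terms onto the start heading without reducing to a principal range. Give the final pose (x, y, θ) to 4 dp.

step 1: θ'=1.0472 (straight) → pose (1.0000, -2.3301, 1.0472)
step 2: θ'=-0.8278 (R=-1.4000) → pose (3.2435, -2.0830, -0.8278)
step 3: θ'=-0.8278 (straight) → pose (2.7361, -1.5307, -0.8278)

(2.7361, -1.5307, -0.8278)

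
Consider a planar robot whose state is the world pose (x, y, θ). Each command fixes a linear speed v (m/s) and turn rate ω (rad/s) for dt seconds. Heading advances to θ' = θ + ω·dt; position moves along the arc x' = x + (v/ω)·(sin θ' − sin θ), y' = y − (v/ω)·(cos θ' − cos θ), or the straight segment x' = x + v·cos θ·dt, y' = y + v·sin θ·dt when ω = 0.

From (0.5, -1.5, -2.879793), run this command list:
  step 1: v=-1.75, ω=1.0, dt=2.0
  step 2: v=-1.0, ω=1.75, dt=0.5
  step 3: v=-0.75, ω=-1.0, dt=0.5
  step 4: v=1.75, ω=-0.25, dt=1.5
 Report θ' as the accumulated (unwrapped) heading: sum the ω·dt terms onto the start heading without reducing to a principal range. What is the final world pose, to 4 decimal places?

step 1: θ'=-0.8798 (R=-1.7500) → pose (1.3956, 1.3057, -0.8798)
step 2: θ'=-0.0048 (R=-0.5714) → pose (0.9580, 1.5129, -0.0048)
step 3: θ'=-0.5048 (R=0.7500) → pose (0.5989, 1.6064, -0.5048)
step 4: θ'=-0.8798 (R=-7.0000) → pose (2.6078, -0.0593, -0.8798)

(2.6078, -0.0593, -0.8798)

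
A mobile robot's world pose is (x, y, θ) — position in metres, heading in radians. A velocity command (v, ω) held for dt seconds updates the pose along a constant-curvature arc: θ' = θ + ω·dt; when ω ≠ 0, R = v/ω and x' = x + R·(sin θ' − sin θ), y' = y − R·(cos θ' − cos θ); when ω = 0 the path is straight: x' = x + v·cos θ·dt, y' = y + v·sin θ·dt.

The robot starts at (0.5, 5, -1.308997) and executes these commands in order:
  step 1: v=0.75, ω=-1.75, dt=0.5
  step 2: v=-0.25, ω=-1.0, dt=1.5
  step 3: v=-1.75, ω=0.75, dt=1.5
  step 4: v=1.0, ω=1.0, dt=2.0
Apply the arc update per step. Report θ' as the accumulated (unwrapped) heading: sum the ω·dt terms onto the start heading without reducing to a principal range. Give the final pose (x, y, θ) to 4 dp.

(3.2781, 3.0799, -0.5590)

step 1: θ'=-2.1840 (R=-0.4286) → pose (0.4365, 4.6424, -2.1840)
step 2: θ'=-3.6840 (R=0.2500) → pose (0.7700, 4.7127, -3.6840)
step 3: θ'=-2.5590 (R=-2.3333) → pose (3.2583, 4.7627, -2.5590)
step 4: θ'=-0.5590 (R=1.0000) → pose (3.2781, 3.0799, -0.5590)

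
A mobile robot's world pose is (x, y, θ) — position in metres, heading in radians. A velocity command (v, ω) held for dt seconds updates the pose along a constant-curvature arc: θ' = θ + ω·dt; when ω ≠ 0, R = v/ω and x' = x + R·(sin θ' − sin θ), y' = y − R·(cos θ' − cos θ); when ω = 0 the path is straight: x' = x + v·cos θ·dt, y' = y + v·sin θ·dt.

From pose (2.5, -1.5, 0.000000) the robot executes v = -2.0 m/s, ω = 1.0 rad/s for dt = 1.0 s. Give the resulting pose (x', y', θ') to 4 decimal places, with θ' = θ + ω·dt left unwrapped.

(0.8171, -2.4194, 1.0000)

θ' = 0.0000 + 1.0·1.0 = 1.0000
R = v/ω = -2.0/1.0 = -2.0000
x' = 2.5 + -2.0000·(sin 1.0000 − sin 0.0000) = 0.8171
y' = -1.5 − -2.0000·(cos 1.0000 − cos 0.0000) = -2.4194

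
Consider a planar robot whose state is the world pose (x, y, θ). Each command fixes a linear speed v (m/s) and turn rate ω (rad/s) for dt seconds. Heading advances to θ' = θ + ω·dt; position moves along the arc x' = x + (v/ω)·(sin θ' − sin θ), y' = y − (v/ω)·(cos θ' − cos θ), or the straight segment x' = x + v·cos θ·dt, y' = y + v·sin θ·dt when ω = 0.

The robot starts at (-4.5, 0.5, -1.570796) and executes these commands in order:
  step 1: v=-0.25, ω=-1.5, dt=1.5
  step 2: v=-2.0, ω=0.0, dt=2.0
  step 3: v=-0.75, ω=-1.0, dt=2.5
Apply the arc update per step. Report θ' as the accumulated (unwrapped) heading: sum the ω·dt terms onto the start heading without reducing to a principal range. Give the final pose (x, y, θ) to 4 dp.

step 1: θ'=-3.8208 (R=0.1667) → pose (-4.2286, 0.6297, -3.8208)
step 2: θ'=-3.8208 (straight) → pose (-1.1163, -1.8830, -3.8208)
step 3: θ'=-6.3208 (R=0.7500) → pose (-1.6157, -3.2160, -6.3208)

(-1.6157, -3.2160, -6.3208)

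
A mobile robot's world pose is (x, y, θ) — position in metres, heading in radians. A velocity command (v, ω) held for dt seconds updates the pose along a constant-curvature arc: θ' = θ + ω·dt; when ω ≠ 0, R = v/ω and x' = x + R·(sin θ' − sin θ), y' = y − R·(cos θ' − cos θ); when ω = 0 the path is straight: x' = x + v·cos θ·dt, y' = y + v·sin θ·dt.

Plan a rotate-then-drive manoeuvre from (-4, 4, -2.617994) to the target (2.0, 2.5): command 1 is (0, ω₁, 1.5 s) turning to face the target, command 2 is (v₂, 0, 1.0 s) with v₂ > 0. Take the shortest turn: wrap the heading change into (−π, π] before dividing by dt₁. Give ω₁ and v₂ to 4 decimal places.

heading to target = atan2(2.5−4, 2−-4) = -0.2450
Δθ = wrap(-0.2450 − -2.6180) = 2.3730; ω₁ = Δθ/dt₁ = 1.5820
distance = √((2−-4)² + (2.5−4)²) = 6.1847; v₂ = distance/dt₂ = 6.1847

ω₁ = 1.5820, v₂ = 6.1847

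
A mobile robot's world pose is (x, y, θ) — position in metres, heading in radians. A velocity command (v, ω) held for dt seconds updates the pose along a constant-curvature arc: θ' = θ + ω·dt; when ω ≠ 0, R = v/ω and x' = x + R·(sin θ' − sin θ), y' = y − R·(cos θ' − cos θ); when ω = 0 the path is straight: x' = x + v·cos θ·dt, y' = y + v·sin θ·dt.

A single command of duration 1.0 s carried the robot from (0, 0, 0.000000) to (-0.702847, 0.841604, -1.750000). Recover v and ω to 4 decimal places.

v = -1.2500, ω = -1.7500

Δθ = -1.750000 − 0.000000 = -1.750000
ω = Δθ/dt = -1.750000/1.0 = -1.7500
R = −Δy/(cos θ' − cos θ) = 0.7143
v = R·ω = 0.7143·-1.7500 = -1.2500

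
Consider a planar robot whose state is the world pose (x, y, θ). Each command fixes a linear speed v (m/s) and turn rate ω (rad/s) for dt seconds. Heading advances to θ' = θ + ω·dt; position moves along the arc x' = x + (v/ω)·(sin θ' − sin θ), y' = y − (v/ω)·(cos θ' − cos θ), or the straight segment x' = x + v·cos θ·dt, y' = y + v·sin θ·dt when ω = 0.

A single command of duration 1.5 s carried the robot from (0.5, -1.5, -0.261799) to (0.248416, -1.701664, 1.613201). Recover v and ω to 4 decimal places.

Δθ = 1.613201 − -0.261799 = 1.875000
ω = Δθ/dt = 1.875000/1.5 = 1.2500
R = Δx/(sin θ' − sin θ) = -0.2000
v = R·ω = -0.2000·1.2500 = -0.2500

v = -0.2500, ω = 1.2500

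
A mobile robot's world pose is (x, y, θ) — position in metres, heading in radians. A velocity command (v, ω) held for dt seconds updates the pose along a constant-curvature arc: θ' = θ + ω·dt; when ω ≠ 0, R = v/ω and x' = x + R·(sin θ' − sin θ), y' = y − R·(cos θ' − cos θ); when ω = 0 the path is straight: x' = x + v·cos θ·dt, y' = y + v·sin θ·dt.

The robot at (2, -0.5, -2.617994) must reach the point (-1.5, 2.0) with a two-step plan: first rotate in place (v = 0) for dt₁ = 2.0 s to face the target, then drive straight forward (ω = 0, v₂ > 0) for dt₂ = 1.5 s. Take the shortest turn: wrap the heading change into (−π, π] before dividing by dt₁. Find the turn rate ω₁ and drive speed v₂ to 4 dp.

heading to target = atan2(2−-0.5, -1.5−2) = 2.5213
Δθ = wrap(2.5213 − -2.6180) = -1.1438; ω₁ = Δθ/dt₁ = -0.5719
distance = √((-1.5−2)² + (2−-0.5)²) = 4.3012; v₂ = distance/dt₂ = 2.8674

ω₁ = -0.5719, v₂ = 2.8674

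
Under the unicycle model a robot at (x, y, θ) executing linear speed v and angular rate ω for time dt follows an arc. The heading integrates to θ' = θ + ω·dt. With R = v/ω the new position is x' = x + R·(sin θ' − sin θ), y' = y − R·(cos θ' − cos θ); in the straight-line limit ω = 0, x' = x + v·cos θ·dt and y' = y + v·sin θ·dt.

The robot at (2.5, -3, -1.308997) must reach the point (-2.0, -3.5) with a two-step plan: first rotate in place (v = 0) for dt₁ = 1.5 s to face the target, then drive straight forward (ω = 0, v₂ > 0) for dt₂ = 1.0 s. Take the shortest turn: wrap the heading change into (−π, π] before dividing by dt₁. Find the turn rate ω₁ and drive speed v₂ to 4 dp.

ω₁ = -1.1480, v₂ = 4.5277

heading to target = atan2(-3.5−-3, -2−2.5) = -3.0309
Δθ = wrap(-3.0309 − -1.3090) = -1.7219; ω₁ = Δθ/dt₁ = -1.1480
distance = √((-2−2.5)² + (-3.5−-3)²) = 4.5277; v₂ = distance/dt₂ = 4.5277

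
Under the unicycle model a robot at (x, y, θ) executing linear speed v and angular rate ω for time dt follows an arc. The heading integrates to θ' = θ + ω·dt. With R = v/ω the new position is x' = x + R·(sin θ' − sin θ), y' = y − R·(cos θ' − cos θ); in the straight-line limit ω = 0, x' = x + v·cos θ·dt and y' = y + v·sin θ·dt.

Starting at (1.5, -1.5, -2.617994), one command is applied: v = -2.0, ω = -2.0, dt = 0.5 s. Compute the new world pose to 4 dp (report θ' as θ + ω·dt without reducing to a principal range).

(2.4586, -1.4774, -3.6180)

θ' = -2.6180 + -2.0·0.5 = -3.6180
R = v/ω = -2.0/-2.0 = 1.0000
x' = 1.5 + 1.0000·(sin -3.6180 − sin -2.6180) = 2.4586
y' = -1.5 − 1.0000·(cos -3.6180 − cos -2.6180) = -1.4774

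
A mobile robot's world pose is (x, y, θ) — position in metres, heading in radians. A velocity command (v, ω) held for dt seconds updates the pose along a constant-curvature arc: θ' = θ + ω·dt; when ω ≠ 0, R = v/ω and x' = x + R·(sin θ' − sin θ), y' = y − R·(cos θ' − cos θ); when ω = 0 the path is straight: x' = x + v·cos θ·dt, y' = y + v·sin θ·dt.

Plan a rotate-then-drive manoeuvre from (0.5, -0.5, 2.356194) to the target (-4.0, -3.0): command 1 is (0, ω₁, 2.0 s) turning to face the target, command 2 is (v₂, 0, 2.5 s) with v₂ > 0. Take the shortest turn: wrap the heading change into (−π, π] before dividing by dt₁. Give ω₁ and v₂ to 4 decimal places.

heading to target = atan2(-3−-0.5, -4−0.5) = -2.6345
Δθ = wrap(-2.6345 − 2.3562) = 1.2925; ω₁ = Δθ/dt₁ = 0.6462
distance = √((-4−0.5)² + (-3−-0.5)²) = 5.1478; v₂ = distance/dt₂ = 2.0591

ω₁ = 0.6462, v₂ = 2.0591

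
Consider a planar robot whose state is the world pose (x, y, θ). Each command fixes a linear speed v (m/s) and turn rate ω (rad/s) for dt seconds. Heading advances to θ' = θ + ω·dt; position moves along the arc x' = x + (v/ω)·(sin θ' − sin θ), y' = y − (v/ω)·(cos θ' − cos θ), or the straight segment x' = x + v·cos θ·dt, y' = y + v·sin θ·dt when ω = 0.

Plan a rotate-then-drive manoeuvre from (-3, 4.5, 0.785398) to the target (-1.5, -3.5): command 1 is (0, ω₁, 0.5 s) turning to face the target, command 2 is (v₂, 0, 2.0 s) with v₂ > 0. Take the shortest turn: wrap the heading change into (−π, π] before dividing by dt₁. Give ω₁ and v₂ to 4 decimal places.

heading to target = atan2(-3.5−4.5, -1.5−-3) = -1.3854
Δθ = wrap(-1.3854 − 0.7854) = -2.1708; ω₁ = Δθ/dt₁ = -4.3417
distance = √((-1.5−-3)² + (-3.5−4.5)²) = 8.1394; v₂ = distance/dt₂ = 4.0697

ω₁ = -4.3417, v₂ = 4.0697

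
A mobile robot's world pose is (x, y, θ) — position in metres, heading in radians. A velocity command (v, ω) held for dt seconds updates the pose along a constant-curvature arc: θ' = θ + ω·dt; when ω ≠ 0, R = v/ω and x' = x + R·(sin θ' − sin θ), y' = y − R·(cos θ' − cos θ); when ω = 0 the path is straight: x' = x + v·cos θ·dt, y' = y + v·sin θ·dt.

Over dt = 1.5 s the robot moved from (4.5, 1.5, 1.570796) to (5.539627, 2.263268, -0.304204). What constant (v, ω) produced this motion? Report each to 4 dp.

Δθ = -0.304204 − 1.570796 = -1.875000
ω = Δθ/dt = -1.875000/1.5 = -1.2500
R = Δx/(sin θ' − sin θ) = -0.8000
v = R·ω = -0.8000·-1.2500 = 1.0000

v = 1.0000, ω = -1.2500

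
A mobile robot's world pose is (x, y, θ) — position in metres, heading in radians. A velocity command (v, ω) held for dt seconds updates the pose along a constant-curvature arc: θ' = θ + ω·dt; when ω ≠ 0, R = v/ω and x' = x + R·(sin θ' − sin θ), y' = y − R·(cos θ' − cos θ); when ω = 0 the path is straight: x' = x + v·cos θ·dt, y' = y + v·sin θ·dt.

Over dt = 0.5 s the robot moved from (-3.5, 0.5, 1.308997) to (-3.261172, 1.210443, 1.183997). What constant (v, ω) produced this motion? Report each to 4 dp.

Δθ = 1.183997 − 1.308997 = -0.125000
ω = Δθ/dt = -0.125000/0.5 = -0.2500
R = −Δy/(cos θ' − cos θ) = -6.0000
v = R·ω = -6.0000·-0.2500 = 1.5000

v = 1.5000, ω = -0.2500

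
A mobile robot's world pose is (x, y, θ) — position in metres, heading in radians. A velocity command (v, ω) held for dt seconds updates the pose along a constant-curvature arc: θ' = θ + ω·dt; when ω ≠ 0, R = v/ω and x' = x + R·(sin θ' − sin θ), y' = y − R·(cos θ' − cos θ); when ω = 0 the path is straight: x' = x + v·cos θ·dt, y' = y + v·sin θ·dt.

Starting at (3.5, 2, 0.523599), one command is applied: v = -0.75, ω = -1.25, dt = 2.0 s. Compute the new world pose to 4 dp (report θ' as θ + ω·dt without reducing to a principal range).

(2.6487, 2.7564, -1.9764)

θ' = 0.5236 + -1.25·2.0 = -1.9764
R = v/ω = -0.75/-1.25 = 0.6000
x' = 3.5 + 0.6000·(sin -1.9764 − sin 0.5236) = 2.6487
y' = 2 − 0.6000·(cos -1.9764 − cos 0.5236) = 2.7564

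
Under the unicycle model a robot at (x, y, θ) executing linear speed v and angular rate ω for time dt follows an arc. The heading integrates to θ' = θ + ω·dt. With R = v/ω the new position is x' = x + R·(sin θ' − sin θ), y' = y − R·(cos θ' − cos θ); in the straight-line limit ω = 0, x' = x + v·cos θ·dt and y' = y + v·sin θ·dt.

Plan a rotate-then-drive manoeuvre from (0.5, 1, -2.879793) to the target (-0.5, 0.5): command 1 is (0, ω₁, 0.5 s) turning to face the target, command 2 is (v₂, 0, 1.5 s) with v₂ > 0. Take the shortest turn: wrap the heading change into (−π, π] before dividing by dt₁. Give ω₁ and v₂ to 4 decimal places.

ω₁ = 0.4037, v₂ = 0.7454

heading to target = atan2(0.5−1, -0.5−0.5) = -2.6779
Δθ = wrap(-2.6779 − -2.8798) = 0.2018; ω₁ = Δθ/dt₁ = 0.4037
distance = √((-0.5−0.5)² + (0.5−1)²) = 1.1180; v₂ = distance/dt₂ = 0.7454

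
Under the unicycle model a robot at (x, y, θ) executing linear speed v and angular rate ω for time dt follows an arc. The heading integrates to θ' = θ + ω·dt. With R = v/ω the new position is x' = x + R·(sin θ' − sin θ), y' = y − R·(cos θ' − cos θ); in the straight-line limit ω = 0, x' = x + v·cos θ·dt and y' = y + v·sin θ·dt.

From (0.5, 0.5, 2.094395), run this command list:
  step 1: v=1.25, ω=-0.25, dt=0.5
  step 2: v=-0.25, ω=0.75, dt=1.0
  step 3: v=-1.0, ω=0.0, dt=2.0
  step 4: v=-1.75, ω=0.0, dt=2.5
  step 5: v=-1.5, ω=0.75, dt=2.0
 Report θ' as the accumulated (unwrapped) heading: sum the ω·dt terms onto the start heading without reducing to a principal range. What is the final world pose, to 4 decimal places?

step 1: θ'=1.9694 (R=-5.0000) → pose (0.2221, 1.0594, 1.9694)
step 2: θ'=2.7194 (R=-0.3333) → pose (0.3927, 0.8847, 2.7194)
step 3: θ'=2.7194 (straight) → pose (2.2171, 0.0651, 2.7194)
step 4: θ'=2.7194 (straight) → pose (6.2079, -1.7276, 2.7194)
step 5: θ'=4.2194 (R=-2.0000) → pose (8.7893, -0.8497, 4.2194)

(8.7893, -0.8497, 4.2194)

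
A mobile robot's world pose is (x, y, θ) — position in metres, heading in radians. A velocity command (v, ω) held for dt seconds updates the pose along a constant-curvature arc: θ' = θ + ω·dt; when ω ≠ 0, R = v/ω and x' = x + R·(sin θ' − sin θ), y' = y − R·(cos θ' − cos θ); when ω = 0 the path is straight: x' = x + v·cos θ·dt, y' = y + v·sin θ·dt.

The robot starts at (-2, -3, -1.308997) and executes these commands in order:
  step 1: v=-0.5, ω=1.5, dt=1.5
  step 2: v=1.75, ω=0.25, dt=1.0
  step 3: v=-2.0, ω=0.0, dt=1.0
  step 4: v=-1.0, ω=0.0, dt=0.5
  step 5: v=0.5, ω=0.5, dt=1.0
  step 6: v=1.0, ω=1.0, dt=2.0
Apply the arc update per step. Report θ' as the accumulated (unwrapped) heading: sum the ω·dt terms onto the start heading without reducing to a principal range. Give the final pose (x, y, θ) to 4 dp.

(-4.1250, -2.4605, 3.6910)

step 1: θ'=0.9410 (R=-0.3333) → pose (-2.5914, -2.8899, 0.9410)
step 2: θ'=1.1910 (R=7.0000) → pose (-1.7472, -1.3622, 1.1910)
step 3: θ'=1.1910 (straight) → pose (-2.4887, -3.2197, 1.1910)
step 4: θ'=1.1910 (straight) → pose (-2.6740, -3.6841, 1.1910)
step 5: θ'=1.6910 (R=1.0000) → pose (-2.6100, -3.1934, 1.6910)
step 6: θ'=3.6910 (R=1.0000) → pose (-4.1250, -2.4605, 3.6910)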